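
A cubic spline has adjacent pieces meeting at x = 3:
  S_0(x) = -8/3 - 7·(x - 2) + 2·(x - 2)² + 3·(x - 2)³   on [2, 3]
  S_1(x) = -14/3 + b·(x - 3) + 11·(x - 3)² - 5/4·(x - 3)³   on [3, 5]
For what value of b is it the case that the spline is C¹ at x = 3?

S_0'(x) = -7 + 4·(x - 2) + 9·(x - 2)², so S_0'(3) = 6. On the right, S_1'(3) = b, so b = 6.

6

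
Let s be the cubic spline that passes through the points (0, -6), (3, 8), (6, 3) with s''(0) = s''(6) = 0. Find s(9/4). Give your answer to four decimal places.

6.0586

With m_i denoting the second derivative at x_i, h_i = 3, 3, and Δ_i = (y_(i+1) − y_i)/h_i = 14/3, -5/3:
  3·m_0 + 12·m_1 + 3·m_2 = 6(Δ_1 - Δ_0) = -38
Natural end conditions: m_0 = m_2 = 0.
Solving: m_0 = 0, m_1 = -19/6, m_2 = 0.
On [0, 3], s(t) = -6 + 25/4·t + 0·t² - 19/108·t³.
With t = 9/4: s(9/4) = 1551/256.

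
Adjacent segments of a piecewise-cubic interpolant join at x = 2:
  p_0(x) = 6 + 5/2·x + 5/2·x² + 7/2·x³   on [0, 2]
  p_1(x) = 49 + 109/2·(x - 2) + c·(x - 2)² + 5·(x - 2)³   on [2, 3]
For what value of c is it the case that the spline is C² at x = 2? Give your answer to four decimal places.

p_0''(x) = 5 + 21·x, so p_0''(2) = 47. On the right, p_1''(2) = 2c, so c = 47/2.

23.5000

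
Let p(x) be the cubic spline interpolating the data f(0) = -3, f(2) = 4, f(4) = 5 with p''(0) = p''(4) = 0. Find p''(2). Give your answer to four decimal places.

Let M_i = p''(x_i). Step sizes h_i = 2, 2; slopes of the chords Δ_i = (y_(i+1) - y_i)/h_i = 7/2, 1/2.
  2·M_0 + 8·M_1 + 2·M_2 = 6(Δ_1 - Δ_0) = -18
Natural end conditions: M_0 = M_2 = 0.
Solving the tridiagonal system: M_0 = 0, M_1 = -9/4, M_2 = 0.

-2.2500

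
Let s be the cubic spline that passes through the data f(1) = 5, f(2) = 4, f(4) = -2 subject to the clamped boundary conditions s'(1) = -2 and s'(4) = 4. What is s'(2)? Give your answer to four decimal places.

Write σ_i for s''(x_i). With h_i = 1, 2 and divided differences Δ_i = -1, -3, the continuity of s' gives the tridiagonal system
  1·σ_0 + 6·σ_1 + 2·σ_2 = 6(Δ_1 - Δ_0) = -12
Clamped end conditions give two more equations: 2h_0·σ_0 + h_0·σ_1 = 6(Δ_0 - s'(1)) = 6 and h_1·σ_1 + 2h_1·σ_2 = 6(s'(4) - Δ_1) = 42.
Solving the tridiagonal system: σ_0 = 7, σ_1 = -8, σ_2 = 29/2.
On [2, 4], s'(t) = b_1 + 2c_1·(t - 2) + 3d_1·(t - 2)² with b_1 = Δ_1 - h_1(2σ_1 + σ_2)/6 = -5/2, c_1 = σ_1/2 = -4, d_1 = (σ_2 - σ_1)/(6h_1) = 15/8. So s'(2) = -5/2.

-2.5000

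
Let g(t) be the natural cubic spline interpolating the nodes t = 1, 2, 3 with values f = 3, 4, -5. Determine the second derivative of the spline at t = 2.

-15

Let m_i = g''(x_i). Step sizes h_i = 1, 1; slopes of the chords Δ_i = (y_(i+1) - y_i)/h_i = 1, -9.
  1·m_0 + 4·m_1 + 1·m_2 = 6(Δ_1 - Δ_0) = -60
Natural end conditions: m_0 = m_2 = 0.
Hence m_0 = 0, m_1 = -15, m_2 = 0.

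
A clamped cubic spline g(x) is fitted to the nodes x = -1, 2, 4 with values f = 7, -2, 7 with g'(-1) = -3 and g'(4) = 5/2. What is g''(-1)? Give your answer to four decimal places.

-3.4000

Put σ_i = g'' at the i-th knot. Here h = (3, 2) and Δ = (-3, 9/2), so the interior equations h_(i-1)·σ_(i-1) + 2(h_(i-1)+h_i)·σ_i + h_i·σ_(i+1) = 6(Δ_i − Δ_(i-1)) read
  3·σ_0 + 10·σ_1 + 2·σ_2 = 6(Δ_1 - Δ_0) = 45
Clamped end conditions give two more equations: 2h_0·σ_0 + h_0·σ_1 = 6(Δ_0 - g'(-1)) = 0 and h_1·σ_1 + 2h_1·σ_2 = 6(g'(4) - Δ_1) = -12.
Solving: σ_0 = -17/5, σ_1 = 34/5, σ_2 = -32/5.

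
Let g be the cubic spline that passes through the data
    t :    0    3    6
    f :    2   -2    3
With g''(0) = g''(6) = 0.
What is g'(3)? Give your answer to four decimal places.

Let m_i = g''(x_i). Step sizes h_i = 3, 3; slopes of the chords Δ_i = (y_(i+1) - y_i)/h_i = -4/3, 5/3.
  3·m_0 + 12·m_1 + 3·m_2 = 6(Δ_1 - Δ_0) = 18
Natural end conditions: m_0 = m_2 = 0.
Hence m_0 = 0, m_1 = 3/2, m_2 = 0.
On [3, 6], g'(t) = b_1 + 2c_1·(t - 3) + 3d_1·(t - 3)² with b_1 = Δ_1 - h_1(2m_1 + m_2)/6 = 1/6, c_1 = m_1/2 = 3/4, d_1 = (m_2 - m_1)/(6h_1) = -1/12. So g'(3) = 1/6.

0.1667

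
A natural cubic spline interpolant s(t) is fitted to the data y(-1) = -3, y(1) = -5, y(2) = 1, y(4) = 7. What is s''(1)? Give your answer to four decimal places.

Write M_i for s''(x_i). With h_i = 2, 1, 2 and divided differences Δ_i = -1, 6, 3, the continuity of s' gives the tridiagonal system
  2·M_0 + 6·M_1 + 1·M_2 = 6(Δ_1 - Δ_0) = 42
  1·M_1 + 6·M_2 + 2·M_3 = 6(Δ_2 - Δ_1) = -18
Natural end conditions: M_0 = M_3 = 0.
Forward elimination and back-substitution give M_0 = 0, M_1 = 54/7, M_2 = -30/7, M_3 = 0.

7.7143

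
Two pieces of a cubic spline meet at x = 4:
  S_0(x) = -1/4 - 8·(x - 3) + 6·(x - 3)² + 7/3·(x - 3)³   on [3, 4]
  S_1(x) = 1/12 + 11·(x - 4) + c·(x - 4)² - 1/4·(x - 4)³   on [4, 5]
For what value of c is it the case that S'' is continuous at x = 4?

13

S_0''(x) = 12 + 14·(x - 3), so S_0''(4) = 26. On the right, S_1''(4) = 2c, so c = 13.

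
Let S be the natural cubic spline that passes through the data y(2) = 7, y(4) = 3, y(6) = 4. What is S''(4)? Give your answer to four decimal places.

Put σ_i = S'' at the i-th knot. Here h = (2, 2) and Δ = (-2, 1/2), so the interior equations h_(i-1)·σ_(i-1) + 2(h_(i-1)+h_i)·σ_i + h_i·σ_(i+1) = 6(Δ_i − Δ_(i-1)) read
  2·σ_0 + 8·σ_1 + 2·σ_2 = 6(Δ_1 - Δ_0) = 15
Natural end conditions: σ_0 = σ_2 = 0.
Hence σ_0 = 0, σ_1 = 15/8, σ_2 = 0.

1.8750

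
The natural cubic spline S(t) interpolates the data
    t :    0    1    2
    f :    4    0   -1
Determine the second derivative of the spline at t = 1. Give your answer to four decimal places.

4.5000

Write M_i for S''(x_i). With h_i = 1, 1 and divided differences Δ_i = -4, -1, the continuity of S' gives the tridiagonal system
  1·M_0 + 4·M_1 + 1·M_2 = 6(Δ_1 - Δ_0) = 18
Natural end conditions: M_0 = M_2 = 0.
Forward elimination and back-substitution give M_0 = 0, M_1 = 9/2, M_2 = 0.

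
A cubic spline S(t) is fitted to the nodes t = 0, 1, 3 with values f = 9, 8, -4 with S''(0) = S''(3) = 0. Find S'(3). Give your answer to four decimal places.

-7.6667

Let M_i = S''(x_i). Step sizes h_i = 1, 2; slopes of the chords Δ_i = (y_(i+1) - y_i)/h_i = -1, -6.
  1·M_0 + 6·M_1 + 2·M_2 = 6(Δ_1 - Δ_0) = -30
Natural end conditions: M_0 = M_2 = 0.
Solving the tridiagonal system: M_0 = 0, M_1 = -5, M_2 = 0.
On [1, 3], S'(t) = b_1 + 2c_1·(t - 1) + 3d_1·(t - 1)² with b_1 = Δ_1 - h_1(2M_1 + M_2)/6 = -8/3, c_1 = M_1/2 = -5/2, d_1 = (M_2 - M_1)/(6h_1) = 5/12. So S'(3) = -23/3.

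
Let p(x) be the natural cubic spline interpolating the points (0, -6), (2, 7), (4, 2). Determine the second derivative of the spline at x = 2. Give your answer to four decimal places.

Put M_i = p'' at the i-th knot. Here h = (2, 2) and Δ = (13/2, -5/2), so the interior equations h_(i-1)·M_(i-1) + 2(h_(i-1)+h_i)·M_i + h_i·M_(i+1) = 6(Δ_i − Δ_(i-1)) read
  2·M_0 + 8·M_1 + 2·M_2 = 6(Δ_1 - Δ_0) = -54
Natural end conditions: M_0 = M_2 = 0.
Forward elimination and back-substitution give M_0 = 0, M_1 = -27/4, M_2 = 0.

-6.7500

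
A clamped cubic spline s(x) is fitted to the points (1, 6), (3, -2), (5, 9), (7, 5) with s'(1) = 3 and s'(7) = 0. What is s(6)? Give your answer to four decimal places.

7.6750

With M_i denoting the second derivative at x_i, h_i = 2, 2, 2, and Δ_i = (y_(i+1) − y_i)/h_i = -4, 11/2, -2:
  2·M_0 + 8·M_1 + 2·M_2 = 6(Δ_1 - Δ_0) = 57
  2·M_1 + 8·M_2 + 2·M_3 = 6(Δ_2 - Δ_1) = -45
Clamped end conditions give two more equations: 2h_0·M_0 + h_0·M_1 = 6(Δ_0 - s'(1)) = -42 and h_2·M_2 + 2h_2·M_3 = 6(s'(7) - Δ_2) = 12.
Hence M_0 = -177/10, M_1 = 72/5, M_2 = -57/5, M_3 = 87/10.
On [5, 7], s(x) = 9 + 27/10·(x - 5) - 57/10·(x - 5)² + 67/40·(x - 5)³.
With (x - 5) = 1: s(6) = 307/40.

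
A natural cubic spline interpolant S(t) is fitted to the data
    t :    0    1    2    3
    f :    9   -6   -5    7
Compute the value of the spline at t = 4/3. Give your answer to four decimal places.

-7.5284

With σ_i denoting the second derivative at x_i, h_i = 1, 1, 1, and Δ_i = (y_(i+1) − y_i)/h_i = -15, 1, 12:
  1·σ_0 + 4·σ_1 + 1·σ_2 = 6(Δ_1 - Δ_0) = 96
  1·σ_1 + 4·σ_2 + 1·σ_3 = 6(Δ_2 - Δ_1) = 66
Natural end conditions: σ_0 = σ_3 = 0.
Solving the tridiagonal system: σ_0 = 0, σ_1 = 106/5, σ_2 = 56/5, σ_3 = 0.
On [1, 2], S(t) = -6 - 119/15·(t - 1) + 53/5·(t - 1)² - 5/3·(t - 1)³.
With (t - 1) = 1/3: S(4/3) = -3049/405.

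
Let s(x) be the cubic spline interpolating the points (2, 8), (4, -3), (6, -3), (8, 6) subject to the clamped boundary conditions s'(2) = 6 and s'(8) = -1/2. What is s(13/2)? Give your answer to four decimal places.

Put m_i = s'' at the i-th knot. Here h = (2, 2, 2) and Δ = (-11/2, 0, 9/2), so the interior equations h_(i-1)·m_(i-1) + 2(h_(i-1)+h_i)·m_i + h_i·m_(i+1) = 6(Δ_i − Δ_(i-1)) read
  2·m_0 + 8·m_1 + 2·m_2 = 6(Δ_1 - Δ_0) = 33
  2·m_1 + 8·m_2 + 2·m_3 = 6(Δ_2 - Δ_1) = 27
Clamped end conditions give two more equations: 2h_0·m_0 + h_0·m_1 = 6(Δ_0 - s'(2)) = -69 and h_2·m_2 + 2h_2·m_3 = 6(s'(8) - Δ_2) = -30.
Solving the tridiagonal system: m_0 = -647/30, m_1 = 259/30, m_2 = 53/15, m_3 = -139/15.
On [6, 8], s(x) = -3 + 157/30·(x - 6) + 53/30·(x - 6)² - 16/15·(x - 6)³.
With (x - 6) = 1/2: s(13/2) = -3/40.

-0.0750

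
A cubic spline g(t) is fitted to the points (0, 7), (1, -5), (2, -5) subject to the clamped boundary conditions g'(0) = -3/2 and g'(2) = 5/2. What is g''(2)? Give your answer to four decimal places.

Let M_i = g''(x_i). Step sizes h_i = 1, 1; slopes of the chords Δ_i = (y_(i+1) - y_i)/h_i = -12, 0.
  1·M_0 + 4·M_1 + 1·M_2 = 6(Δ_1 - Δ_0) = 72
Clamped end conditions give two more equations: 2h_0·M_0 + h_0·M_1 = 6(Δ_0 - g'(0)) = -63 and h_1·M_1 + 2h_1·M_2 = 6(g'(2) - Δ_1) = 15.
Solving: M_0 = -95/2, M_1 = 32, M_2 = -17/2.

-8.5000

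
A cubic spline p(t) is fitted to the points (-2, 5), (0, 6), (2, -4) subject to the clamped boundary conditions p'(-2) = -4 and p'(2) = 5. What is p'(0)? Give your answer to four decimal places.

Let M_i = p''(x_i). Step sizes h_i = 2, 2; slopes of the chords Δ_i = (y_(i+1) - y_i)/h_i = 1/2, -5.
  2·M_0 + 8·M_1 + 2·M_2 = 6(Δ_1 - Δ_0) = -33
Clamped end conditions give two more equations: 2h_0·M_0 + h_0·M_1 = 6(Δ_0 - p'(-2)) = 27 and h_1·M_1 + 2h_1·M_2 = 6(p'(2) - Δ_1) = 60.
Forward elimination and back-substitution give M_0 = 105/8, M_1 = -51/4, M_2 = 171/8.
On [0, 2], p'(t) = b_1 + 2c_1·t + 3d_1·t² with b_1 = Δ_1 - h_1(2M_1 + M_2)/6 = -29/8, c_1 = M_1/2 = -51/8, d_1 = (M_2 - M_1)/(6h_1) = 91/32. So p'(0) = -29/8.

-3.6250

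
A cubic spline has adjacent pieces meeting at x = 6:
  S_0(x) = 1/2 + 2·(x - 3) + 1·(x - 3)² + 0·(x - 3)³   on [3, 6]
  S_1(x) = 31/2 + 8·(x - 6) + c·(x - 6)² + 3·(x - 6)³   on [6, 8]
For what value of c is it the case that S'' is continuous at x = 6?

S_0''(x) = 2 + 0·(x - 3), so S_0''(6) = 2. On the right, S_1''(6) = 2c, so c = 1.

1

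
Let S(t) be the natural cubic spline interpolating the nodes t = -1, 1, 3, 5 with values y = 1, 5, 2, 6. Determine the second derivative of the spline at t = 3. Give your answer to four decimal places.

Write M_i for S''(x_i). With h_i = 2, 2, 2 and divided differences Δ_i = 2, -3/2, 2, the continuity of S' gives the tridiagonal system
  2·M_0 + 8·M_1 + 2·M_2 = 6(Δ_1 - Δ_0) = -21
  2·M_1 + 8·M_2 + 2·M_3 = 6(Δ_2 - Δ_1) = 21
Natural end conditions: M_0 = M_3 = 0.
Forward elimination and back-substitution give M_0 = 0, M_1 = -7/2, M_2 = 7/2, M_3 = 0.

3.5000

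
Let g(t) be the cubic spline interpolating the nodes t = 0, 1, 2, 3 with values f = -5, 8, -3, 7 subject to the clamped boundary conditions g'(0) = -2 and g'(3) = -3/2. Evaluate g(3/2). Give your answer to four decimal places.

2.8958

Let M_i = g''(x_i). Step sizes h_i = 1, 1, 1; slopes of the chords Δ_i = (y_(i+1) - y_i)/h_i = 13, -11, 10.
  1·M_0 + 4·M_1 + 1·M_2 = 6(Δ_1 - Δ_0) = -144
  1·M_1 + 4·M_2 + 1·M_3 = 6(Δ_2 - Δ_1) = 126
Clamped end conditions give two more equations: 2h_0·M_0 + h_0·M_1 = 6(Δ_0 - g'(0)) = 90 and h_2·M_2 + 2h_2·M_3 = 6(g'(3) - Δ_2) = -69.
Solving the tridiagonal system: M_0 = 1223/15, M_1 = -1096/15, M_2 = 1001/15, M_3 = -1018/15.
On [1, 2], g(t) = 8 + 67/30·(t - 1) - 548/15·(t - 1)² + 233/10·(t - 1)³.
With (t - 1) = 1/2: g(3/2) = 139/48.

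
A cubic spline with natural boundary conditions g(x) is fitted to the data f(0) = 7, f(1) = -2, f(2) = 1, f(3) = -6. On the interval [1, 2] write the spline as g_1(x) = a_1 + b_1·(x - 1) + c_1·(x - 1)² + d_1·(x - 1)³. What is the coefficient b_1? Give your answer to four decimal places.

-1.2667

Let m_i = g''(x_i). Step sizes h_i = 1, 1, 1; slopes of the chords Δ_i = (y_(i+1) - y_i)/h_i = -9, 3, -7.
  1·m_0 + 4·m_1 + 1·m_2 = 6(Δ_1 - Δ_0) = 72
  1·m_1 + 4·m_2 + 1·m_3 = 6(Δ_2 - Δ_1) = -60
Natural end conditions: m_0 = m_3 = 0.
Forward elimination and back-substitution give m_0 = 0, m_1 = 116/5, m_2 = -104/5, m_3 = 0.
On [1, 2], with g_1(x) = a_1 + b_1·(x - 1) + c_1·(x - 1)² + d_1·(x - 1)³: c_1 = m_1/2 = 58/5, d_1 = (m_2 - m_1)/(6h_1) = -22/3, b_1 = Δ_1 - h_1(2m_1 + m_2)/6 = -19/15.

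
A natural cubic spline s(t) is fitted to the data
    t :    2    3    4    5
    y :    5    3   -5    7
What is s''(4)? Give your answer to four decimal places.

Put M_i = s'' at the i-th knot. Here h = (1, 1, 1) and Δ = (-2, -8, 12), so the interior equations h_(i-1)·M_(i-1) + 2(h_(i-1)+h_i)·M_i + h_i·M_(i+1) = 6(Δ_i − Δ_(i-1)) read
  1·M_0 + 4·M_1 + 1·M_2 = 6(Δ_1 - Δ_0) = -36
  1·M_1 + 4·M_2 + 1·M_3 = 6(Δ_2 - Δ_1) = 120
Natural end conditions: M_0 = M_3 = 0.
Hence M_0 = 0, M_1 = -88/5, M_2 = 172/5, M_3 = 0.

34.4000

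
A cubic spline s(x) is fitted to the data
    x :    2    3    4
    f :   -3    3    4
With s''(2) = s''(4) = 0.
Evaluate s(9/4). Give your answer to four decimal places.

Put M_i = s'' at the i-th knot. Here h = (1, 1) and Δ = (6, 1), so the interior equations h_(i-1)·M_(i-1) + 2(h_(i-1)+h_i)·M_i + h_i·M_(i+1) = 6(Δ_i − Δ_(i-1)) read
  1·M_0 + 4·M_1 + 1·M_2 = 6(Δ_1 - Δ_0) = -30
Natural end conditions: M_0 = M_2 = 0.
Hence M_0 = 0, M_1 = -15/2, M_2 = 0.
On [2, 3], s(x) = -3 + 29/4·(x - 2) + 0·(x - 2)² - 5/4·(x - 2)³.
With (x - 2) = 1/4: s(9/4) = -309/256.

-1.2070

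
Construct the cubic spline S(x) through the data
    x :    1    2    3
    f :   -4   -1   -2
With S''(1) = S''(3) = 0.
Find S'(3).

Put M_i = S'' at the i-th knot. Here h = (1, 1) and Δ = (3, -1), so the interior equations h_(i-1)·M_(i-1) + 2(h_(i-1)+h_i)·M_i + h_i·M_(i+1) = 6(Δ_i − Δ_(i-1)) read
  1·M_0 + 4·M_1 + 1·M_2 = 6(Δ_1 - Δ_0) = -24
Natural end conditions: M_0 = M_2 = 0.
Solving: M_0 = 0, M_1 = -6, M_2 = 0.
On [2, 3], S'(x) = b_1 + 2c_1·(x - 2) + 3d_1·(x - 2)² with b_1 = Δ_1 - h_1(2M_1 + M_2)/6 = 1, c_1 = M_1/2 = -3, d_1 = (M_2 - M_1)/(6h_1) = 1. So S'(3) = -2.

-2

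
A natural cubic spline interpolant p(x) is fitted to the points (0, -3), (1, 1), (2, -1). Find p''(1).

Write M_i for p''(x_i). With h_i = 1, 1 and divided differences Δ_i = 4, -2, the continuity of p' gives the tridiagonal system
  1·M_0 + 4·M_1 + 1·M_2 = 6(Δ_1 - Δ_0) = -36
Natural end conditions: M_0 = M_2 = 0.
Hence M_0 = 0, M_1 = -9, M_2 = 0.

-9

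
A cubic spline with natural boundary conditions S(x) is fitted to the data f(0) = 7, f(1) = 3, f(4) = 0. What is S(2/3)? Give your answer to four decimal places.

Write M_i for S''(x_i). With h_i = 1, 3 and divided differences Δ_i = -4, -1, the continuity of S' gives the tridiagonal system
  1·M_0 + 8·M_1 + 3·M_2 = 6(Δ_1 - Δ_0) = 18
Natural end conditions: M_0 = M_2 = 0.
Hence M_0 = 0, M_1 = 9/4, M_2 = 0.
On [0, 1], S(x) = 7 - 35/8·x + 0·x² + 3/8·x³.
With x = 2/3: S(2/3) = 151/36.

4.1944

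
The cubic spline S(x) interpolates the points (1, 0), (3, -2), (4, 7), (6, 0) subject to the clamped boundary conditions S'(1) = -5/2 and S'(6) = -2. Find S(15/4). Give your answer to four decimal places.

With M_i denoting the second derivative at x_i, h_i = 2, 1, 2, and Δ_i = (y_(i+1) − y_i)/h_i = -1, 9, -7/2:
  2·M_0 + 6·M_1 + 1·M_2 = 6(Δ_1 - Δ_0) = 60
  1·M_1 + 6·M_2 + 2·M_3 = 6(Δ_2 - Δ_1) = -75
Clamped end conditions give two more equations: 2h_0·M_0 + h_0·M_1 = 6(Δ_0 - S'(1)) = 9 and h_2·M_2 + 2h_2·M_3 = 6(S'(6) - Δ_2) = 9.
Solving: M_0 = -83/16, M_1 = 119/8, M_2 = -151/8, M_3 = 187/16.
On [3, 4], S(x) = -2 + 115/16·(x - 3) + 119/16·(x - 3)² - 45/8·(x - 3)³.
With (x - 3) = 3/4: S(15/4) = 2663/512.

5.2012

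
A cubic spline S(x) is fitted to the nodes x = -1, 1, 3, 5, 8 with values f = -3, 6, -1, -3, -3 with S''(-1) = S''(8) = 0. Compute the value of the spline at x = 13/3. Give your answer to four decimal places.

-3.0198

Write σ_i for S''(x_i). With h_i = 2, 2, 2, 3 and divided differences Δ_i = 9/2, -7/2, -1, 0, the continuity of S' gives the tridiagonal system
  2·σ_0 + 8·σ_1 + 2·σ_2 = 6(Δ_1 - Δ_0) = -48
  2·σ_1 + 8·σ_2 + 2·σ_3 = 6(Δ_2 - Δ_1) = 15
  2·σ_2 + 10·σ_3 + 3·σ_4 = 6(Δ_3 - Δ_2) = 6
Natural end conditions: σ_0 = σ_4 = 0.
Solving: σ_0 = 0, σ_1 = -981/142, σ_2 = 258/71, σ_3 = -9/71, σ_4 = 0.
On [3, 5], S(x) = -1 - 240/71·(x - 3) + 129/71·(x - 3)² - 89/284·(x - 3)³.
With (x - 3) = 4/3: S(13/3) = -5789/1917.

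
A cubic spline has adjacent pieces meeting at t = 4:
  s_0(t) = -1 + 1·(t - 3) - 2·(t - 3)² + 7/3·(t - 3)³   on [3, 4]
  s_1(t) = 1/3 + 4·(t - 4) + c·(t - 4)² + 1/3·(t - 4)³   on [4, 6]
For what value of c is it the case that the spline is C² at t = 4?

5

s_0''(t) = -4 + 14·(t - 3), so s_0''(4) = 10. On the right, s_1''(4) = 2c, so c = 5.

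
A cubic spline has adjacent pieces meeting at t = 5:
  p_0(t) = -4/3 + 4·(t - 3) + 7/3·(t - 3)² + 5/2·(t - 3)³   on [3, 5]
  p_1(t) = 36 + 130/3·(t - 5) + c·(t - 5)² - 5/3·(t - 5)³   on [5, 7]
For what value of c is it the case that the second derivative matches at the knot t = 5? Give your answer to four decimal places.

17.3333

p_0''(t) = 14/3 + 15·(t - 3), so p_0''(5) = 104/3. On the right, p_1''(5) = 2c, so c = 52/3.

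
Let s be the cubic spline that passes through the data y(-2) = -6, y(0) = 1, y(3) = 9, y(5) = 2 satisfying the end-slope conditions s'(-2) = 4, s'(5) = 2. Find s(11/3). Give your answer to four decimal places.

6.0062

With M_i denoting the second derivative at x_i, h_i = 2, 3, 2, and Δ_i = (y_(i+1) − y_i)/h_i = 7/2, 8/3, -7/2:
  2·M_0 + 10·M_1 + 3·M_2 = 6(Δ_1 - Δ_0) = -5
  3·M_1 + 10·M_2 + 2·M_3 = 6(Δ_2 - Δ_1) = -37
Clamped end conditions give two more equations: 2h_0·M_0 + h_0·M_1 = 6(Δ_0 - s'(-2)) = -3 and h_2·M_2 + 2h_2·M_3 = 6(s'(5) - Δ_2) = 33.
Solving the tridiagonal system: M_0 = -79/48, M_1 = 43/24, M_2 = -157/24, M_3 = 553/48.
On [3, 5], s(t) = 9 - 143/48·(t - 3) - 157/48·(t - 3)² + 289/192·(t - 3)³.
With (t - 3) = 2/3: s(11/3) = 973/162.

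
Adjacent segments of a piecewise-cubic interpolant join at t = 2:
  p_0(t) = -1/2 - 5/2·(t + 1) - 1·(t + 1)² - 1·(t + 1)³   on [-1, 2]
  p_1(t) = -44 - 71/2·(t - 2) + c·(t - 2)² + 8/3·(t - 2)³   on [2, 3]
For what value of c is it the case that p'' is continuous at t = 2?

-10

p_0''(t) = -2 - 6·(t + 1), so p_0''(2) = -20. On the right, p_1''(2) = 2c, so c = -10.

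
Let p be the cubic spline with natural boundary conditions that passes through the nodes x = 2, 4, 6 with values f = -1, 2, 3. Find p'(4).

Put m_i = p'' at the i-th knot. Here h = (2, 2) and Δ = (3/2, 1/2), so the interior equations h_(i-1)·m_(i-1) + 2(h_(i-1)+h_i)·m_i + h_i·m_(i+1) = 6(Δ_i − Δ_(i-1)) read
  2·m_0 + 8·m_1 + 2·m_2 = 6(Δ_1 - Δ_0) = -6
Natural end conditions: m_0 = m_2 = 0.
Solving the tridiagonal system: m_0 = 0, m_1 = -3/4, m_2 = 0.
On [4, 6], p'(x) = b_1 + 2c_1·(x - 4) + 3d_1·(x - 4)² with b_1 = Δ_1 - h_1(2m_1 + m_2)/6 = 1, c_1 = m_1/2 = -3/8, d_1 = (m_2 - m_1)/(6h_1) = 1/16. So p'(4) = 1.

1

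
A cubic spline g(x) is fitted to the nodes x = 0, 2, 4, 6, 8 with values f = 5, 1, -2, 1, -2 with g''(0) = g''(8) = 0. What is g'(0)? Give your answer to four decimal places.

Write σ_i for g''(x_i). With h_i = 2, 2, 2, 2 and divided differences Δ_i = -2, -3/2, 3/2, -3/2, the continuity of g' gives the tridiagonal system
  2·σ_0 + 8·σ_1 + 2·σ_2 = 6(Δ_1 - Δ_0) = 3
  2·σ_1 + 8·σ_2 + 2·σ_3 = 6(Δ_2 - Δ_1) = 18
  2·σ_2 + 8·σ_3 + 2·σ_4 = 6(Δ_3 - Δ_2) = -18
Natural end conditions: σ_0 = σ_4 = 0.
Solving the tridiagonal system: σ_0 = 0, σ_1 = -45/112, σ_2 = 87/28, σ_3 = -339/112, σ_4 = 0.
On [0, 2], g'(x) = b_0 + 2c_0·x + 3d_0·x² with b_0 = Δ_0 - h_0(2σ_0 + σ_1)/6 = -209/112, c_0 = σ_0/2 = 0, d_0 = (σ_1 - σ_0)/(6h_0) = -15/448. So g'(0) = -209/112.

-1.8661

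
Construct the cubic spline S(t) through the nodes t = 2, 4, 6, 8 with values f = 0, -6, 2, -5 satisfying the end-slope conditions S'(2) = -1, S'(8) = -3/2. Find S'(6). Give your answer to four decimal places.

0.5333

Put m_i = S'' at the i-th knot. Here h = (2, 2, 2) and Δ = (-3, 4, -7/2), so the interior equations h_(i-1)·m_(i-1) + 2(h_(i-1)+h_i)·m_i + h_i·m_(i+1) = 6(Δ_i − Δ_(i-1)) read
  2·m_0 + 8·m_1 + 2·m_2 = 6(Δ_1 - Δ_0) = 42
  2·m_1 + 8·m_2 + 2·m_3 = 6(Δ_2 - Δ_1) = -45
Clamped end conditions give two more equations: 2h_0·m_0 + h_0·m_1 = 6(Δ_0 - S'(2)) = -12 and h_2·m_2 + 2h_2·m_3 = 6(S'(8) - Δ_2) = 12.
Hence m_0 = -118/15, m_1 = 146/15, m_2 = -151/15, m_3 = 241/30.
On [6, 8], S'(t) = b_2 + 2c_2·(t - 6) + 3d_2·(t - 6)² with b_2 = Δ_2 - h_2(2m_2 + m_3)/6 = 8/15, c_2 = m_2/2 = -151/30, d_2 = (m_3 - m_2)/(6h_2) = 181/120. So S'(6) = 8/15.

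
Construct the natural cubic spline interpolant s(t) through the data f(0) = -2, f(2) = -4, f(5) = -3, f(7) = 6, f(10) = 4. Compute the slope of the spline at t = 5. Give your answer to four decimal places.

With σ_i denoting the second derivative at x_i, h_i = 2, 3, 2, 3, and Δ_i = (y_(i+1) − y_i)/h_i = -1, 1/3, 9/2, -2/3:
  2·σ_0 + 10·σ_1 + 3·σ_2 = 6(Δ_1 - Δ_0) = 8
  3·σ_1 + 10·σ_2 + 2·σ_3 = 6(Δ_2 - Δ_1) = 25
  2·σ_2 + 10·σ_3 + 3·σ_4 = 6(Δ_3 - Δ_2) = -31
Natural end conditions: σ_0 = σ_4 = 0.
Solving: σ_0 = 0, σ_1 = -28/145, σ_2 = 96/29, σ_3 = -1091/290, σ_4 = 0.
On [5, 7], s'(t) = b_2 + 2c_2·(t - 5) + 3d_2·(t - 5)² with b_2 = Δ_2 - h_2(2σ_2 + σ_3)/6 = 1543/435, c_2 = σ_2/2 = 48/29, d_2 = (σ_3 - σ_2)/(6h_2) = -2051/3480. So s'(5) = 1543/435.

3.5471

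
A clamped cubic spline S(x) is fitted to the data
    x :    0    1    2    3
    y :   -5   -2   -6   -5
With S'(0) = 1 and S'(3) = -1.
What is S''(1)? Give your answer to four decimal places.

-18.1333

Write σ_i for S''(x_i). With h_i = 1, 1, 1 and divided differences Δ_i = 3, -4, 1, the continuity of S' gives the tridiagonal system
  1·σ_0 + 4·σ_1 + 1·σ_2 = 6(Δ_1 - Δ_0) = -42
  1·σ_1 + 4·σ_2 + 1·σ_3 = 6(Δ_2 - Δ_1) = 30
Clamped end conditions give two more equations: 2h_0·σ_0 + h_0·σ_1 = 6(Δ_0 - S'(0)) = 12 and h_2·σ_2 + 2h_2·σ_3 = 6(S'(3) - Δ_2) = -12.
Solving the tridiagonal system: σ_0 = 226/15, σ_1 = -272/15, σ_2 = 232/15, σ_3 = -206/15.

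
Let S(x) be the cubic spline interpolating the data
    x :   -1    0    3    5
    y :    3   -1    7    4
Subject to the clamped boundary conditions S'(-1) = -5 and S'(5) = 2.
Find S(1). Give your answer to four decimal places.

Put M_i = S'' at the i-th knot. Here h = (1, 3, 2) and Δ = (-4, 8/3, -3/2), so the interior equations h_(i-1)·M_(i-1) + 2(h_(i-1)+h_i)·M_i + h_i·M_(i+1) = 6(Δ_i − Δ_(i-1)) read
  1·M_0 + 8·M_1 + 3·M_2 = 6(Δ_1 - Δ_0) = 40
  3·M_1 + 10·M_2 + 2·M_3 = 6(Δ_2 - Δ_1) = -25
Clamped end conditions give two more equations: 2h_0·M_0 + h_0·M_1 = 6(Δ_0 - S'(-1)) = 6 and h_2·M_2 + 2h_2·M_3 = 6(S'(5) - Δ_2) = 21.
Forward elimination and back-substitution give M_0 = -59/78, M_1 = 293/39, M_2 = -503/78, M_3 = 661/78.
On [0, 3], S(x) = -1 - 253/156·x + 293/78·x² - 121/156·x³.
With x = 1: S(1) = 14/39.

0.3590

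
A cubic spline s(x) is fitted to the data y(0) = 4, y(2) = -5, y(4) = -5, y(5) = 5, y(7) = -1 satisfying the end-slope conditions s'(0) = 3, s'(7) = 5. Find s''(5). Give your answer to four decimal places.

Let M_i = s''(x_i). Step sizes h_i = 2, 2, 1, 2; slopes of the chords Δ_i = (y_(i+1) - y_i)/h_i = -9/2, 0, 10, -3.
  2·M_0 + 8·M_1 + 2·M_2 = 6(Δ_1 - Δ_0) = 27
  2·M_1 + 6·M_2 + 1·M_3 = 6(Δ_2 - Δ_1) = 60
  1·M_2 + 6·M_3 + 2·M_4 = 6(Δ_3 - Δ_2) = -78
Clamped end conditions give two more equations: 2h_0·M_0 + h_0·M_1 = 6(Δ_0 - s'(0)) = -45 and h_3·M_3 + 2h_3·M_4 = 6(s'(7) - Δ_3) = 48.
Solving the tridiagonal system: M_0 = -1583/122, M_1 = 421/122, M_2 = 773/61, M_3 = -1399/61, M_4 = 2863/122.

-22.9344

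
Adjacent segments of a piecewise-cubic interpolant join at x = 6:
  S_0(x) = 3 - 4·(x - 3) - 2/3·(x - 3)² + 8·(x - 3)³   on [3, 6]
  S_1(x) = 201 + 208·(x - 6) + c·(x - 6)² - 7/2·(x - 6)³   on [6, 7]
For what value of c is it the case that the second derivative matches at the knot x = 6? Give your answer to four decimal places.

S_0''(x) = -4/3 + 48·(x - 3), so S_0''(6) = 428/3. On the right, S_1''(6) = 2c, so c = 214/3.

71.3333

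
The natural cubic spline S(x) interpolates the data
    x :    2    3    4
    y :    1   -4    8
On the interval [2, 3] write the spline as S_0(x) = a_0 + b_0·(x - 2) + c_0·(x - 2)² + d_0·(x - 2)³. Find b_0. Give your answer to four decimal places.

-9.2500

With m_i denoting the second derivative at x_i, h_i = 1, 1, and Δ_i = (y_(i+1) − y_i)/h_i = -5, 12:
  1·m_0 + 4·m_1 + 1·m_2 = 6(Δ_1 - Δ_0) = 102
Natural end conditions: m_0 = m_2 = 0.
Hence m_0 = 0, m_1 = 51/2, m_2 = 0.
On [2, 3], with S_0(x) = a_0 + b_0·(x - 2) + c_0·(x - 2)² + d_0·(x - 2)³: c_0 = m_0/2 = 0, d_0 = (m_1 - m_0)/(6h_0) = 17/4, b_0 = Δ_0 - h_0(2m_0 + m_1)/6 = -37/4.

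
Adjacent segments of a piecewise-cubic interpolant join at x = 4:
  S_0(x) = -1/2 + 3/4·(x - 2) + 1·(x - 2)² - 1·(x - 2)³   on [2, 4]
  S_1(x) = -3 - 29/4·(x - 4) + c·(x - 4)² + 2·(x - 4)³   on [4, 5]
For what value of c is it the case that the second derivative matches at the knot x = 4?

S_0''(x) = 2 - 6·(x - 2), so S_0''(4) = -10. On the right, S_1''(4) = 2c, so c = -5.

-5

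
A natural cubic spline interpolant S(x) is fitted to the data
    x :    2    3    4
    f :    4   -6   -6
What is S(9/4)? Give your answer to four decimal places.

Let σ_i = S''(x_i). Step sizes h_i = 1, 1; slopes of the chords Δ_i = (y_(i+1) - y_i)/h_i = -10, 0.
  1·σ_0 + 4·σ_1 + 1·σ_2 = 6(Δ_1 - Δ_0) = 60
Natural end conditions: σ_0 = σ_2 = 0.
Forward elimination and back-substitution give σ_0 = 0, σ_1 = 15, σ_2 = 0.
On [2, 3], S(x) = 4 - 25/2·(x - 2) + 0·(x - 2)² + 5/2·(x - 2)³.
With (x - 2) = 1/4: S(9/4) = 117/128.

0.9141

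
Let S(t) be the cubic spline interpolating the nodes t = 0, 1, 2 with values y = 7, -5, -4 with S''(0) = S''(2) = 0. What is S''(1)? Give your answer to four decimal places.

Write M_i for S''(x_i). With h_i = 1, 1 and divided differences Δ_i = -12, 1, the continuity of S' gives the tridiagonal system
  1·M_0 + 4·M_1 + 1·M_2 = 6(Δ_1 - Δ_0) = 78
Natural end conditions: M_0 = M_2 = 0.
Hence M_0 = 0, M_1 = 39/2, M_2 = 0.

19.5000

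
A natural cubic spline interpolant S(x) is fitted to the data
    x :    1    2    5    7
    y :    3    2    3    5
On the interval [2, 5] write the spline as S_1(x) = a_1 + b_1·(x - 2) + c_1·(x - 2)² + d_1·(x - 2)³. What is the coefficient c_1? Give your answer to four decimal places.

0.4789

With m_i denoting the second derivative at x_i, h_i = 1, 3, 2, and Δ_i = (y_(i+1) − y_i)/h_i = -1, 1/3, 1:
  1·m_0 + 8·m_1 + 3·m_2 = 6(Δ_1 - Δ_0) = 8
  3·m_1 + 10·m_2 + 2·m_3 = 6(Δ_2 - Δ_1) = 4
Natural end conditions: m_0 = m_3 = 0.
Solving: m_0 = 0, m_1 = 68/71, m_2 = 8/71, m_3 = 0.
On [2, 5], with S_1(x) = a_1 + b_1·(x - 2) + c_1·(x - 2)² + d_1·(x - 2)³: c_1 = m_1/2 = 34/71, d_1 = (m_2 - m_1)/(6h_1) = -10/213, b_1 = Δ_1 - h_1(2m_1 + m_2)/6 = -145/213.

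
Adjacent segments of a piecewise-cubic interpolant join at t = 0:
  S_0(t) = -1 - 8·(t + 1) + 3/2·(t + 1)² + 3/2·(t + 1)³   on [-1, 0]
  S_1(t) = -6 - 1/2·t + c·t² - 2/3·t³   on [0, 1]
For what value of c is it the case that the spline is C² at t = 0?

6

S_0''(t) = 3 + 9·(t + 1), so S_0''(0) = 12. On the right, S_1''(0) = 2c, so c = 6.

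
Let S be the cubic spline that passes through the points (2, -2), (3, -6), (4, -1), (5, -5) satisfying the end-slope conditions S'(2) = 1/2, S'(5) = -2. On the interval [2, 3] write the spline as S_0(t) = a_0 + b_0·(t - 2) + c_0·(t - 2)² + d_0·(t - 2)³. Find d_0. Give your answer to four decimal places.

With M_i denoting the second derivative at x_i, h_i = 1, 1, 1, and Δ_i = (y_(i+1) − y_i)/h_i = -4, 5, -4:
  1·M_0 + 4·M_1 + 1·M_2 = 6(Δ_1 - Δ_0) = 54
  1·M_1 + 4·M_2 + 1·M_3 = 6(Δ_2 - Δ_1) = -54
Clamped end conditions give two more equations: 2h_0·M_0 + h_0·M_1 = 6(Δ_0 - S'(2)) = -27 and h_2·M_2 + 2h_2·M_3 = 6(S'(5) - Δ_2) = 12.
Solving the tridiagonal system: M_0 = -80/3, M_1 = 79/3, M_2 = -74/3, M_3 = 55/3.
On [2, 3], with S_0(t) = a_0 + b_0·(t - 2) + c_0·(t - 2)² + d_0·(t - 2)³: c_0 = M_0/2 = -40/3, d_0 = (M_1 - M_0)/(6h_0) = 53/6, b_0 = Δ_0 - h_0(2M_0 + M_1)/6 = 1/2.

8.8333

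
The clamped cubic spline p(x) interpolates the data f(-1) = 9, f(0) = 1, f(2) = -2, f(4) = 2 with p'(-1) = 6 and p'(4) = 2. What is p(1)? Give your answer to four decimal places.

-3.9674

Write M_i for p''(x_i). With h_i = 1, 2, 2 and divided differences Δ_i = -8, -3/2, 2, the continuity of p' gives the tridiagonal system
  1·M_0 + 6·M_1 + 2·M_2 = 6(Δ_1 - Δ_0) = 39
  2·M_1 + 8·M_2 + 2·M_3 = 6(Δ_2 - Δ_1) = 21
Clamped end conditions give two more equations: 2h_0·M_0 + h_0·M_1 = 6(Δ_0 - p'(-1)) = -84 and h_2·M_2 + 2h_2·M_3 = 6(p'(4) - Δ_2) = 0.
Solving: M_0 = -1141/23, M_1 = 350/23, M_2 = -31/23, M_3 = 31/46.
On [0, 2], p(x) = 1 - 515/46·x + 175/23·x² - 127/92·x³.
With x = 1: p(1) = -365/92.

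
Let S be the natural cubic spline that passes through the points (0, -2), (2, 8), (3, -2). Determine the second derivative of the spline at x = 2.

With σ_i denoting the second derivative at x_i, h_i = 2, 1, and Δ_i = (y_(i+1) − y_i)/h_i = 5, -10:
  2·σ_0 + 6·σ_1 + 1·σ_2 = 6(Δ_1 - Δ_0) = -90
Natural end conditions: σ_0 = σ_2 = 0.
Forward elimination and back-substitution give σ_0 = 0, σ_1 = -15, σ_2 = 0.

-15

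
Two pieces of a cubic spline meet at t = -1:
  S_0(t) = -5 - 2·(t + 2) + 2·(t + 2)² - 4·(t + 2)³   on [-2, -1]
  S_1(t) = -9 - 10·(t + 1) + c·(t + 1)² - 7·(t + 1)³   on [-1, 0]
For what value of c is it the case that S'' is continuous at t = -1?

S_0''(t) = 4 - 24·(t + 2), so S_0''(-1) = -20. On the right, S_1''(-1) = 2c, so c = -10.

-10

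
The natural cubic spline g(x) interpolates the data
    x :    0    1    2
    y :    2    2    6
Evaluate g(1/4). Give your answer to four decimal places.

1.7656

With M_i denoting the second derivative at x_i, h_i = 1, 1, and Δ_i = (y_(i+1) − y_i)/h_i = 0, 4:
  1·M_0 + 4·M_1 + 1·M_2 = 6(Δ_1 - Δ_0) = 24
Natural end conditions: M_0 = M_2 = 0.
Solving: M_0 = 0, M_1 = 6, M_2 = 0.
On [0, 1], g(x) = 2 - 1·x + 0·x² + 1·x³.
With x = 1/4: g(1/4) = 113/64.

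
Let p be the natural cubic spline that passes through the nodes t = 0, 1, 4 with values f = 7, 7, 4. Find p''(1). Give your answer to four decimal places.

Write M_i for p''(x_i). With h_i = 1, 3 and divided differences Δ_i = 0, -1, the continuity of p' gives the tridiagonal system
  1·M_0 + 8·M_1 + 3·M_2 = 6(Δ_1 - Δ_0) = -6
Natural end conditions: M_0 = M_2 = 0.
Solving the tridiagonal system: M_0 = 0, M_1 = -3/4, M_2 = 0.

-0.7500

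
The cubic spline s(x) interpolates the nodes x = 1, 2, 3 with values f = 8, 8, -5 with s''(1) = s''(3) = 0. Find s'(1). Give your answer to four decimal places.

3.2500

Put σ_i = s'' at the i-th knot. Here h = (1, 1) and Δ = (0, -13), so the interior equations h_(i-1)·σ_(i-1) + 2(h_(i-1)+h_i)·σ_i + h_i·σ_(i+1) = 6(Δ_i − Δ_(i-1)) read
  1·σ_0 + 4·σ_1 + 1·σ_2 = 6(Δ_1 - Δ_0) = -78
Natural end conditions: σ_0 = σ_2 = 0.
Forward elimination and back-substitution give σ_0 = 0, σ_1 = -39/2, σ_2 = 0.
On [1, 2], s'(x) = b_0 + 2c_0·(x - 1) + 3d_0·(x - 1)² with b_0 = Δ_0 - h_0(2σ_0 + σ_1)/6 = 13/4, c_0 = σ_0/2 = 0, d_0 = (σ_1 - σ_0)/(6h_0) = -13/4. So s'(1) = 13/4.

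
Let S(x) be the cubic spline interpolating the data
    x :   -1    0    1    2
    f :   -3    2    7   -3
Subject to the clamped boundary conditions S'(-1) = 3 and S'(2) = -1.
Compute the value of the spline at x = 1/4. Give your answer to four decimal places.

4.1844

Put M_i = S'' at the i-th knot. Here h = (1, 1, 1) and Δ = (5, 5, -10), so the interior equations h_(i-1)·M_(i-1) + 2(h_(i-1)+h_i)·M_i + h_i·M_(i+1) = 6(Δ_i − Δ_(i-1)) read
  1·M_0 + 4·M_1 + 1·M_2 = 6(Δ_1 - Δ_0) = 0
  1·M_1 + 4·M_2 + 1·M_3 = 6(Δ_2 - Δ_1) = -90
Clamped end conditions give two more equations: 2h_0·M_0 + h_0·M_1 = 6(Δ_0 - S'(-1)) = 12 and h_2·M_2 + 2h_2·M_3 = 6(S'(2) - Δ_2) = 54.
Hence M_0 = 26/15, M_1 = 128/15, M_2 = -538/15, M_3 = 674/15.
On [0, 1], S(x) = 2 + 122/15·x + 64/15·x² - 37/5·x³.
With x = 1/4: S(1/4) = 1339/320.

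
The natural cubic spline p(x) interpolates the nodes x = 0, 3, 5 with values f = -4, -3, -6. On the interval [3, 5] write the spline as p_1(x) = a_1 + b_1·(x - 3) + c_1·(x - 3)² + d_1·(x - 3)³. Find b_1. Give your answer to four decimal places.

Put m_i = p'' at the i-th knot. Here h = (3, 2) and Δ = (1/3, -3/2), so the interior equations h_(i-1)·m_(i-1) + 2(h_(i-1)+h_i)·m_i + h_i·m_(i+1) = 6(Δ_i − Δ_(i-1)) read
  3·m_0 + 10·m_1 + 2·m_2 = 6(Δ_1 - Δ_0) = -11
Natural end conditions: m_0 = m_2 = 0.
Solving the tridiagonal system: m_0 = 0, m_1 = -11/10, m_2 = 0.
On [3, 5], with p_1(x) = a_1 + b_1·(x - 3) + c_1·(x - 3)² + d_1·(x - 3)³: c_1 = m_1/2 = -11/20, d_1 = (m_2 - m_1)/(6h_1) = 11/120, b_1 = Δ_1 - h_1(2m_1 + m_2)/6 = -23/30.

-0.7667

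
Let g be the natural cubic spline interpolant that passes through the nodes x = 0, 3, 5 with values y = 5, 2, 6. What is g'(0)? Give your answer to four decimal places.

-1.9000

Write M_i for g''(x_i). With h_i = 3, 2 and divided differences Δ_i = -1, 2, the continuity of g' gives the tridiagonal system
  3·M_0 + 10·M_1 + 2·M_2 = 6(Δ_1 - Δ_0) = 18
Natural end conditions: M_0 = M_2 = 0.
Hence M_0 = 0, M_1 = 9/5, M_2 = 0.
On [0, 3], g'(x) = b_0 + 2c_0·x + 3d_0·x² with b_0 = Δ_0 - h_0(2M_0 + M_1)/6 = -19/10, c_0 = M_0/2 = 0, d_0 = (M_1 - M_0)/(6h_0) = 1/10. So g'(0) = -19/10.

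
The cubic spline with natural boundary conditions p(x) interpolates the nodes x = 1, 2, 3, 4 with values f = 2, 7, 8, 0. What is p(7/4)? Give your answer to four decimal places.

Let M_i = p''(x_i). Step sizes h_i = 1, 1, 1; slopes of the chords Δ_i = (y_(i+1) - y_i)/h_i = 5, 1, -8.
  1·M_0 + 4·M_1 + 1·M_2 = 6(Δ_1 - Δ_0) = -24
  1·M_1 + 4·M_2 + 1·M_3 = 6(Δ_2 - Δ_1) = -54
Natural end conditions: M_0 = M_3 = 0.
Hence M_0 = 0, M_1 = -14/5, M_2 = -64/5, M_3 = 0.
On [1, 2], p(x) = 2 + 82/15·(x - 1) + 0·(x - 1)² - 7/15·(x - 1)³.
With (x - 1) = 3/4: p(7/4) = 1889/320.

5.9031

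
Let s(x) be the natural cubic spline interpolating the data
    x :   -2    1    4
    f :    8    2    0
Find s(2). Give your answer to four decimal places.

With m_i denoting the second derivative at x_i, h_i = 3, 3, and Δ_i = (y_(i+1) − y_i)/h_i = -2, -2/3:
  3·m_0 + 12·m_1 + 3·m_2 = 6(Δ_1 - Δ_0) = 8
Natural end conditions: m_0 = m_2 = 0.
Solving the tridiagonal system: m_0 = 0, m_1 = 2/3, m_2 = 0.
On [1, 4], s(x) = 2 - 4/3·(x - 1) + 1/3·(x - 1)² - 1/27·(x - 1)³.
With (x - 1) = 1: s(2) = 26/27.

0.9630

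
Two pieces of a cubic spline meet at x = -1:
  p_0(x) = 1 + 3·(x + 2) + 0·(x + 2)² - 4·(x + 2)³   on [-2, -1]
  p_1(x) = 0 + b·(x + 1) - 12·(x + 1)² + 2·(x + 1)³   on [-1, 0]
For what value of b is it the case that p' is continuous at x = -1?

-9

p_0'(x) = 3 + 0·(x + 2) - 12·(x + 2)², so p_0'(-1) = -9. On the right, p_1'(-1) = b, so b = -9.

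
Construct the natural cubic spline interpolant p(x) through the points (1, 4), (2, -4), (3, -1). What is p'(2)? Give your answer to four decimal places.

-2.5000

Let m_i = p''(x_i). Step sizes h_i = 1, 1; slopes of the chords Δ_i = (y_(i+1) - y_i)/h_i = -8, 3.
  1·m_0 + 4·m_1 + 1·m_2 = 6(Δ_1 - Δ_0) = 66
Natural end conditions: m_0 = m_2 = 0.
Solving the tridiagonal system: m_0 = 0, m_1 = 33/2, m_2 = 0.
On [2, 3], p'(x) = b_1 + 2c_1·(x - 2) + 3d_1·(x - 2)² with b_1 = Δ_1 - h_1(2m_1 + m_2)/6 = -5/2, c_1 = m_1/2 = 33/4, d_1 = (m_2 - m_1)/(6h_1) = -11/4. So p'(2) = -5/2.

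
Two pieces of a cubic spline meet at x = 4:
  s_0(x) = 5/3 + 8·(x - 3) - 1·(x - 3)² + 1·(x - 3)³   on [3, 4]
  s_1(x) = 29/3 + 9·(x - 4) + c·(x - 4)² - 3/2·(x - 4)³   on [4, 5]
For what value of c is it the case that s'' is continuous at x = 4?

2

s_0''(x) = -2 + 6·(x - 3), so s_0''(4) = 4. On the right, s_1''(4) = 2c, so c = 2.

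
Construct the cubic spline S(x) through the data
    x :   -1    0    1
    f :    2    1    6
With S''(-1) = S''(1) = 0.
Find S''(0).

9

Let m_i = S''(x_i). Step sizes h_i = 1, 1; slopes of the chords Δ_i = (y_(i+1) - y_i)/h_i = -1, 5.
  1·m_0 + 4·m_1 + 1·m_2 = 6(Δ_1 - Δ_0) = 36
Natural end conditions: m_0 = m_2 = 0.
Solving: m_0 = 0, m_1 = 9, m_2 = 0.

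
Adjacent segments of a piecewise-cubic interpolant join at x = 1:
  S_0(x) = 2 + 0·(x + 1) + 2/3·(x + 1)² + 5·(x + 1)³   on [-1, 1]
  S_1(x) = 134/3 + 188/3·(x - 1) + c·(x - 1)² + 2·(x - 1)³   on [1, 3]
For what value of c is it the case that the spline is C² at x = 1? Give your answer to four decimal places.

S_0''(x) = 4/3 + 30·(x + 1), so S_0''(1) = 184/3. On the right, S_1''(1) = 2c, so c = 92/3.

30.6667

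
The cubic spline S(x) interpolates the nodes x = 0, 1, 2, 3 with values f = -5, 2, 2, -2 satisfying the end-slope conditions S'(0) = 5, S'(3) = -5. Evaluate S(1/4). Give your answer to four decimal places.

-3.4250

With M_i denoting the second derivative at x_i, h_i = 1, 1, 1, and Δ_i = (y_(i+1) − y_i)/h_i = 7, 0, -4:
  1·M_0 + 4·M_1 + 1·M_2 = 6(Δ_1 - Δ_0) = -42
  1·M_1 + 4·M_2 + 1·M_3 = 6(Δ_2 - Δ_1) = -24
Clamped end conditions give two more equations: 2h_0·M_0 + h_0·M_1 = 6(Δ_0 - S'(0)) = 12 and h_2·M_2 + 2h_2·M_3 = 6(S'(3) - Δ_2) = -6.
Forward elimination and back-substitution give M_0 = 188/15, M_1 = -196/15, M_2 = -34/15, M_3 = -28/15.
On [0, 1], S(x) = -5 + 5·x + 94/15·x² - 64/15·x³.
With x = 1/4: S(1/4) = -137/40.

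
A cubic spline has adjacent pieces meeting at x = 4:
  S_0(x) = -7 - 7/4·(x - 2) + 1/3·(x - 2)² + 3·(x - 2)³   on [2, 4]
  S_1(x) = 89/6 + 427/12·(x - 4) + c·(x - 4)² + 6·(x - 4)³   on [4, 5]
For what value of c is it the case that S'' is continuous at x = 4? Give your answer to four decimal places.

18.3333

S_0''(x) = 2/3 + 18·(x - 2), so S_0''(4) = 110/3. On the right, S_1''(4) = 2c, so c = 55/3.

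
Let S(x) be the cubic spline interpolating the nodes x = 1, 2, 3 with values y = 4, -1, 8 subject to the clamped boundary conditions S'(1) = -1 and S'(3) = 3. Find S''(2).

Write M_i for S''(x_i). With h_i = 1, 1 and divided differences Δ_i = -5, 9, the continuity of S' gives the tridiagonal system
  1·M_0 + 4·M_1 + 1·M_2 = 6(Δ_1 - Δ_0) = 84
Clamped end conditions give two more equations: 2h_0·M_0 + h_0·M_1 = 6(Δ_0 - S'(1)) = -24 and h_1·M_1 + 2h_1·M_2 = 6(S'(3) - Δ_1) = -36.
Solving: M_0 = -31, M_1 = 38, M_2 = -37.

38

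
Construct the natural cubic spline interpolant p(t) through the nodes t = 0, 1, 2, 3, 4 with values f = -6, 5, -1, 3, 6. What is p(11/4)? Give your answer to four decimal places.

Write m_i for p''(x_i). With h_i = 1, 1, 1, 1 and divided differences Δ_i = 11, -6, 4, 3, the continuity of p' gives the tridiagonal system
  1·m_0 + 4·m_1 + 1·m_2 = 6(Δ_1 - Δ_0) = -102
  1·m_1 + 4·m_2 + 1·m_3 = 6(Δ_2 - Δ_1) = 60
  1·m_2 + 4·m_3 + 1·m_4 = 6(Δ_3 - Δ_2) = -6
Natural end conditions: m_0 = m_4 = 0.
Solving: m_0 = 0, m_1 = -222/7, m_2 = 174/7, m_3 = -54/7, m_4 = 0.
On [2, 3], p(t) = -1 - 3·(t - 2) + 87/7·(t - 2)² - 38/7·(t - 2)³.
With (t - 2) = 3/4: p(11/4) = 325/224.

1.4509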